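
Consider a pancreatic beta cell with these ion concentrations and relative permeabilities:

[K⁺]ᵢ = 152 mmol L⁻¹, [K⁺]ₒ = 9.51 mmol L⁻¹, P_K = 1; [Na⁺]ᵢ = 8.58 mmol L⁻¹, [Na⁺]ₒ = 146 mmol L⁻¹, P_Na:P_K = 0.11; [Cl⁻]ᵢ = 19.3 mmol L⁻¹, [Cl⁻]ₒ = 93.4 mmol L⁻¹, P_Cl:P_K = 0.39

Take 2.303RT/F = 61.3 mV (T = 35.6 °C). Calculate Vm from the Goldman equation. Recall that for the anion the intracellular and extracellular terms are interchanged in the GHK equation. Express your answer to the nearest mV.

Vm = 61.3 · log₁₀[(Σ P·[cation]ₒ + Σ P·[anion]ᵢ) / (Σ P·[cation]ᵢ + Σ P·[anion]ₒ)]
Numerator = 1×9.51 + 0.11×146 + 0.39×19.3 = 33.1
Denominator = 1×152 + 0.11×8.58 + 0.39×93.4 = 189.4
Vm = 61.3 · log₁₀(0.17477) = 61.3 × (-0.7575) = -46.44 mV

-46 mV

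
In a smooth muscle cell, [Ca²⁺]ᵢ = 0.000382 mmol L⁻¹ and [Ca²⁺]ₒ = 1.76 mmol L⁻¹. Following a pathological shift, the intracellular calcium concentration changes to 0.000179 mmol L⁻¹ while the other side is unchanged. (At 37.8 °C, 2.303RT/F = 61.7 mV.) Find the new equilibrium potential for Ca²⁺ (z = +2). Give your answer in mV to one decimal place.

123.2 mV

After the shift: [Ca²⁺]_out = 1.76, [Ca²⁺]_in = 0.000179 mmol L⁻¹.
E_new = (61.7/2)·log₁₀(1.76/0.000179) = 30.85 · (3.9927) = 123.17 mV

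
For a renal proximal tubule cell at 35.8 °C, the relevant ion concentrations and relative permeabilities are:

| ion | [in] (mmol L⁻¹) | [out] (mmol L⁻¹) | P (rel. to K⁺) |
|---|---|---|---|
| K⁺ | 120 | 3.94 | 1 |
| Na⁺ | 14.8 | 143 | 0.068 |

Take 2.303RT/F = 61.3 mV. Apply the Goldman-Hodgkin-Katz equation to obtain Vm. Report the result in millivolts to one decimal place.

Vm = 61.3 · log₁₀[(Σ P·[cation]ₒ + Σ P·[anion]ᵢ) / (Σ P·[cation]ᵢ + Σ P·[anion]ₒ)]
Numerator = 1×3.94 + 0.068×143 = 13.66
Denominator = 1×120 + 0.068×14.8 = 121
Vm = 61.3 · log₁₀(0.11292) = 61.3 × (-0.9472) = -58.07 mV

-58.1 mV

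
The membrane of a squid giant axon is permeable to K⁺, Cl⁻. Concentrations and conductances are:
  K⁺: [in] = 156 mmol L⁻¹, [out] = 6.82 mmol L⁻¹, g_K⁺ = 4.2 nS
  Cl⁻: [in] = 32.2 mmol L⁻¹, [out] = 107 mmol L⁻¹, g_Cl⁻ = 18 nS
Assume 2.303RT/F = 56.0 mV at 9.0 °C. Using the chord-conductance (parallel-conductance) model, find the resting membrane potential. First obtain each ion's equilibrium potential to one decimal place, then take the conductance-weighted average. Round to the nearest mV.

E_K⁺ = (56.0/1)·log₁₀(6.82/156) = -76.1 mV
E_Cl⁻ = (56.0/-1)·log₁₀(107/32.2) = -29.2 mV
Vm = (Σ gᵢEᵢ)/(Σ gᵢ) = (4.2·-76.1 + 18·-29.2) / (4.2 + 18)
= -845.22 / 22.2 = -38.07 mV

-38 mV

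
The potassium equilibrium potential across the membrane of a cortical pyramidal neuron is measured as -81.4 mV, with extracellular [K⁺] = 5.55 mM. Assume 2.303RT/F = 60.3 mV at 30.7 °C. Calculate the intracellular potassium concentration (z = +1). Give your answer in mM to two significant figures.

Nernst: E = (60.3/1) · log₁₀([out]/[in]), so log₁₀([out]/[in]) = -81.4 × 1 / 60.3 = -1.3499.
[out]/[in] = 10^(-1.3499) = 0.04468.
[in] = 5.55 / 0.04468 = 124.2 mM.

120 mM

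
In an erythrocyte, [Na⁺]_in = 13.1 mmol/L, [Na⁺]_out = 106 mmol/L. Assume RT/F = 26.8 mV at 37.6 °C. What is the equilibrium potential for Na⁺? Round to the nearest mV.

E = (26.8/z) · ln([Na⁺]_out/[Na⁺]_in) with z = +1.
= (26.8/1) · ln(106/13.1) = 26.80 · ln(8.092)
= 26.80 · (2.0908) = 56.03 mV

56 mV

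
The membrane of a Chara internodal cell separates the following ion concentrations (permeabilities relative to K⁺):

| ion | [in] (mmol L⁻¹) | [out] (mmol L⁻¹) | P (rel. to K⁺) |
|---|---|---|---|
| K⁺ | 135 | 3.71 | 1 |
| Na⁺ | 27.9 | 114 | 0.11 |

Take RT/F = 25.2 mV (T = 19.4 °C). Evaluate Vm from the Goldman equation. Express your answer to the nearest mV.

-54 mV

Vm = 25.2 · ln[(Σ P·[cation]ₒ + Σ P·[anion]ᵢ) / (Σ P·[cation]ᵢ + Σ P·[anion]ₒ)]
Numerator = 1×3.71 + 0.11×114 = 16.25
Denominator = 1×135 + 0.11×27.9 = 138.1
Vm = 25.2 · ln(0.11769) = 25.2 × (-2.1397) = -53.92 mV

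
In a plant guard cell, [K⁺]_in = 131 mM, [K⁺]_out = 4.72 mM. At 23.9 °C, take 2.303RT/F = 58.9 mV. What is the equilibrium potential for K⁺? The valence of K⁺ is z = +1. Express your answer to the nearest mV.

-85 mV

E = (58.9/z) · log₁₀([K⁺]_out/[K⁺]_in) with z = +1.
= (58.9/1) · log₁₀(4.72/131) = 58.90 · log₁₀(0.03603)
= 58.90 · (-1.4433) = -85.01 mV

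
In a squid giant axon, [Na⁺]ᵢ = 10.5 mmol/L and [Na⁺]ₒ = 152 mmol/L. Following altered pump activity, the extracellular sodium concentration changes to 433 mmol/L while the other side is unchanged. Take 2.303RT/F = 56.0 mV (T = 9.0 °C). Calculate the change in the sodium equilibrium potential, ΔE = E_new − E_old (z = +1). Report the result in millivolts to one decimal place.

E_old = (56.0/1)·log₁₀(152/10.5) = 65.00 mV
E_new = (56.0/1)·log₁₀(433/10.5) = 90.46 mV
ΔE = 90.46 − (65.00) = 25.46 mV

25.5 mV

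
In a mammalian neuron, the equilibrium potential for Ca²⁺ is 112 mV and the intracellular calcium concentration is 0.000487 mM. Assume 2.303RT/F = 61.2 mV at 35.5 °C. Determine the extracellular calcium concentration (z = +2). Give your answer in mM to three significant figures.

Nernst: E = (61.2/2) · log₁₀([out]/[in]), so log₁₀([out]/[in]) = 112.0 × 2 / 61.2 = 3.6601.
[out]/[in] = 10^(3.6601) = 4572.
[out] = 4572 × 0.000487 = 2.227 mM.

2.23 mM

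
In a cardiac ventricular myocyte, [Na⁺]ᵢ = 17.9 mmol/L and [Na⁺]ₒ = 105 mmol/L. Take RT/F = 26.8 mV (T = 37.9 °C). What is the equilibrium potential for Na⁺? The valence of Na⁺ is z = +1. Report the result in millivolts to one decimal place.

E = (26.8/z) · ln([Na⁺]_out/[Na⁺]_in) with z = +1.
= (26.8/1) · ln(105/17.9) = 26.80 · ln(5.866)
= 26.80 · (1.7692) = 47.41 mV

47.4 mV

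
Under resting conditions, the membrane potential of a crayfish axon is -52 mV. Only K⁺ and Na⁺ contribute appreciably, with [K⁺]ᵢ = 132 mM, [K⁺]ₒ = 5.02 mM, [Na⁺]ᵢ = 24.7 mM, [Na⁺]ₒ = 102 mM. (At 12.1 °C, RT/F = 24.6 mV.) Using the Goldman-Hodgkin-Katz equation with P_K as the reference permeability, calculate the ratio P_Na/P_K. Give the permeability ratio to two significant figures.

Let α = P_Na/P_K. GHK: Vm = 24.6·ln[(Kₒ + α·Naₒ)/(Kᵢ + α·Naᵢ)].
e^(Vm/24.6) = e^(-52.0/24.6) = 0.12078
So 0.12078·(Kᵢ + α·Naᵢ) = Kₒ + α·Naₒ → α = (0.12078·132.0 − 5.02) / (102.0 − 0.12078·24.7)
α = (15.94 − 5.02) / (102.0 − 2.983) = 10.92/99.02 = 0.1103

0.11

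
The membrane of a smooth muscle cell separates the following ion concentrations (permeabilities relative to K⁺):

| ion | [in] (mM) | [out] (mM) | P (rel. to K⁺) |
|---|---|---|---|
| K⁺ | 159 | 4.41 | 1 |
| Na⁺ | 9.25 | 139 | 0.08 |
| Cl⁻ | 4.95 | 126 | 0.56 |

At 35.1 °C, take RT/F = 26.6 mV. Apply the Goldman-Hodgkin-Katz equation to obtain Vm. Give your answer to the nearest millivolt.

-67 mV

Vm = 26.6 · ln[(Σ P·[cation]ₒ + Σ P·[anion]ᵢ) / (Σ P·[cation]ᵢ + Σ P·[anion]ₒ)]
Numerator = 1×4.41 + 0.08×139 + 0.56×4.95 = 18.3
Denominator = 1×159 + 0.08×9.25 + 0.56×126 = 230.3
Vm = 26.6 · ln(0.07947) = 26.6 × (-2.5324) = -67.36 mV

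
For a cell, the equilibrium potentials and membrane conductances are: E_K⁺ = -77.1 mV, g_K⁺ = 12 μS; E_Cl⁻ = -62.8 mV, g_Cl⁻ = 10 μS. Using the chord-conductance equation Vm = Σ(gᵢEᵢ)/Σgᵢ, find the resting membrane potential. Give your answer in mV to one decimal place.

Σ gᵢEᵢ = 12·(-77.1) + 10·(-62.8) = -1553.20
Σ gᵢ = 12 + 10 = 22
Vm = -1553.20 / 22 = -70.60 mV

-70.6 mV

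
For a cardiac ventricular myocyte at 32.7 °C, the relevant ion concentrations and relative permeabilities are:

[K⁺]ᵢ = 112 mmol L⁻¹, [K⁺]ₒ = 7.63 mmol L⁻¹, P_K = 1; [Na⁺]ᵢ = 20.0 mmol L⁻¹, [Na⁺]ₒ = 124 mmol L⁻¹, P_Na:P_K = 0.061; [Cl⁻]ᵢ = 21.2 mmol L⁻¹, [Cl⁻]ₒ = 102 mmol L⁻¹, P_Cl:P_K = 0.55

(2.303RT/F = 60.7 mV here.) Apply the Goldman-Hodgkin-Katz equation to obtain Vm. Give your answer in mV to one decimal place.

-48.5 mV

Vm = 60.7 · log₁₀[(Σ P·[cation]ₒ + Σ P·[anion]ᵢ) / (Σ P·[cation]ᵢ + Σ P·[anion]ₒ)]
Numerator = 1×7.63 + 0.061×124 + 0.55×21.2 = 26.85
Denominator = 1×112 + 0.061×20.0 + 0.55×102 = 169.3
Vm = 60.7 · log₁₀(0.1586) = 60.7 × (-0.7997) = -48.54 mV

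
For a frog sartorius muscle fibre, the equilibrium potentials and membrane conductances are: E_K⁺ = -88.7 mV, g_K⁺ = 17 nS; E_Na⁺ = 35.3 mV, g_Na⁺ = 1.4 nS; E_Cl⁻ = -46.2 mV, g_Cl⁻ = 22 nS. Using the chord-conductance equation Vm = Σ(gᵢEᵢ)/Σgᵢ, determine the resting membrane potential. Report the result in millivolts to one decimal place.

Σ gᵢEᵢ = 17·(-88.7) + 1.4·(35.3) + 22·(-46.2) = -2474.88
Σ gᵢ = 17 + 1.4 + 22 = 40.4
Vm = -2474.88 / 40.4 = -61.26 mV

-61.3 mV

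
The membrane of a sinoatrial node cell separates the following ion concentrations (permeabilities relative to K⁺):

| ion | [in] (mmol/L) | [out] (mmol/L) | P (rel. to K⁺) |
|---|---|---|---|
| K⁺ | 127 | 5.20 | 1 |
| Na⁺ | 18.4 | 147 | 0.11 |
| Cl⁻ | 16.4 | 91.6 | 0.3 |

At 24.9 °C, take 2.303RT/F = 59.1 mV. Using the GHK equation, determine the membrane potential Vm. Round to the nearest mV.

Vm = 59.1 · log₁₀[(Σ P·[cation]ₒ + Σ P·[anion]ᵢ) / (Σ P·[cation]ᵢ + Σ P·[anion]ₒ)]
Numerator = 1×5.20 + 0.11×147 + 0.3×16.4 = 26.29
Denominator = 1×127 + 0.11×18.4 + 0.3×91.6 = 156.5
Vm = 59.1 · log₁₀(0.16798) = 59.1 × (-0.7747) = -45.79 mV

-46 mV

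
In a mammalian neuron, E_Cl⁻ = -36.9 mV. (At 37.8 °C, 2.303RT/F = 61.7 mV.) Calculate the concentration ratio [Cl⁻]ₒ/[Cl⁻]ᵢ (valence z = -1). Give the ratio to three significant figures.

3.96

log₁₀([out]/[in]) = E·z/(61.7) = -36.9 × -1 / 61.7 = 0.5981
[out]/[in] = 10^(0.5981) = 3.963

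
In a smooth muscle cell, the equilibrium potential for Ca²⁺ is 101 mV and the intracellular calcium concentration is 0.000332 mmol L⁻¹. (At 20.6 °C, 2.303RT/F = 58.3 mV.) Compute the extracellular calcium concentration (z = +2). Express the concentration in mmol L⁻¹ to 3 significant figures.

Nernst: E = (58.3/2) · log₁₀([out]/[in]), so log₁₀([out]/[in]) = 101.0 × 2 / 58.3 = 3.4648.
[out]/[in] = 10^(3.4648) = 2916.
[out] = 2916 × 0.000332 = 0.9682 mmol L⁻¹.

0.968 mmol L⁻¹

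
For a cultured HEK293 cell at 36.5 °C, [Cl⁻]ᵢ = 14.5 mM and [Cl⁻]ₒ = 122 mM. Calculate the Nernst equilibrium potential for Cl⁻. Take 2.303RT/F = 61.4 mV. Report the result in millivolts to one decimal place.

-56.8 mV

E = (61.4/z) · log₁₀([Cl⁻]_out/[Cl⁻]_in) with z = -1.
For an anion, dividing by z = -1 reverses the sign.
= (61.4/-1) · log₁₀(122/14.5) = -61.40 · log₁₀(8.414)
= -61.40 · (0.9250) = -56.79 mV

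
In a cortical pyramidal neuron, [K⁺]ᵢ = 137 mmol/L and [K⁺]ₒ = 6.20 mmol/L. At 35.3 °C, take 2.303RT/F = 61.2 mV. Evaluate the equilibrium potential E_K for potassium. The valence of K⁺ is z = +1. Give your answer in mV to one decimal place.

E = (61.2/z) · log₁₀([K⁺]_out/[K⁺]_in) with z = +1.
= (61.2/1) · log₁₀(6.20/137) = 61.20 · log₁₀(0.04526)
= 61.20 · (-1.3443) = -82.27 mV

-82.3 mV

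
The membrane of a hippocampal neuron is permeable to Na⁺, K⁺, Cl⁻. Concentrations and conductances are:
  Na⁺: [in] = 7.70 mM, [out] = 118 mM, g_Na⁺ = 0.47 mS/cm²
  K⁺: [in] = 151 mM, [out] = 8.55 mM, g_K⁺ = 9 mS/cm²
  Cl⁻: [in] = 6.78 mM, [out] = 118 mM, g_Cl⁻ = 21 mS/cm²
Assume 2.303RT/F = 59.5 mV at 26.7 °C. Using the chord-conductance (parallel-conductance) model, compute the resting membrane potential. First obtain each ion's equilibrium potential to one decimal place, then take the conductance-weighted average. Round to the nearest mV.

-72 mV

E_Na⁺ = (59.5/1)·log₁₀(118/7.70) = 70.5 mV
E_K⁺ = (59.5/1)·log₁₀(8.55/151) = -74.2 mV
E_Cl⁻ = (59.5/-1)·log₁₀(118/6.78) = -73.8 mV
Vm = (Σ gᵢEᵢ)/(Σ gᵢ) = (0.47·70.5 + 9·-74.2 + 21·-73.8) / (0.47 + 9 + 21)
= -2184.47 / 30.47 = -71.69 mV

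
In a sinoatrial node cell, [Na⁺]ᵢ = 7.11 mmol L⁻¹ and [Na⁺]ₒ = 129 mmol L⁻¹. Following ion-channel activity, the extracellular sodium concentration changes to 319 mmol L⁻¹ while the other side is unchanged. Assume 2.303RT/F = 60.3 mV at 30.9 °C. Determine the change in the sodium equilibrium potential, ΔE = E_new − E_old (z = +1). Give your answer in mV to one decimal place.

23.7 mV

E_old = (60.3/1)·log₁₀(129/7.11) = 75.90 mV
E_new = (60.3/1)·log₁₀(319/7.11) = 99.61 mV
ΔE = 99.61 − (75.90) = 23.71 mV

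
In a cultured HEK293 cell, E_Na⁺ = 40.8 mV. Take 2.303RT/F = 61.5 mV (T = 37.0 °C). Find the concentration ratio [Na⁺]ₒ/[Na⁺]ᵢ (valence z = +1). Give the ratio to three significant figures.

4.61

log₁₀([out]/[in]) = E·z/(61.5) = 40.8 × 1 / 61.5 = 0.6634
[out]/[in] = 10^(0.6634) = 4.607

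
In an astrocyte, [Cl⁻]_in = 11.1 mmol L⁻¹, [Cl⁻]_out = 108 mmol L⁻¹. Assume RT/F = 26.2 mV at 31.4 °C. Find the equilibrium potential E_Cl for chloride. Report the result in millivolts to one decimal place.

E = (26.2/z) · ln([Cl⁻]_out/[Cl⁻]_in) with z = -1.
For an anion, dividing by z = -1 reverses the sign.
= (26.2/-1) · ln(108/11.1) = -26.20 · ln(9.73)
= -26.20 · (2.2752) = -59.61 mV

-59.6 mV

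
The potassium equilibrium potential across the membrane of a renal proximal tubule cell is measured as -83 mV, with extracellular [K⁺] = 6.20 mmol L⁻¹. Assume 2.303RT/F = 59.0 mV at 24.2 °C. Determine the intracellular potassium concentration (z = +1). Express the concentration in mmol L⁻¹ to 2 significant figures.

Nernst: E = (59.0/1) · log₁₀([out]/[in]), so log₁₀([out]/[in]) = -83.0 × 1 / 59.0 = -1.4068.
[out]/[in] = 10^(-1.4068) = 0.03919.
[in] = 6.20 / 0.03919 = 158.2 mmol L⁻¹.

160 mmol L⁻¹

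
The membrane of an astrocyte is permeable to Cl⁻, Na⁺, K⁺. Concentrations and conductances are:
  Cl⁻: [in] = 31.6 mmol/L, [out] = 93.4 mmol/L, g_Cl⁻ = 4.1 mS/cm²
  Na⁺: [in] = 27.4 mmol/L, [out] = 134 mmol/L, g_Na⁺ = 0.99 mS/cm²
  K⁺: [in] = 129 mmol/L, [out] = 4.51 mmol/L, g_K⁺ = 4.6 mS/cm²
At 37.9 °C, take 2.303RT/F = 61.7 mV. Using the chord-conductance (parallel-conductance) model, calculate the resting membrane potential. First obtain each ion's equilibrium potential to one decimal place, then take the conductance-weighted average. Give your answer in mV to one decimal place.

E_Cl⁻ = (61.7/-1)·log₁₀(93.4/31.6) = -29.0 mV
E_Na⁺ = (61.7/1)·log₁₀(134/27.4) = 42.5 mV
E_K⁺ = (61.7/1)·log₁₀(4.51/129) = -89.9 mV
Vm = (Σ gᵢEᵢ)/(Σ gᵢ) = (4.1·-29.0 + 0.99·42.5 + 4.6·-89.9) / (4.1 + 0.99 + 4.6)
= -490.37 / 9.69 = -50.61 mV

-50.6 mV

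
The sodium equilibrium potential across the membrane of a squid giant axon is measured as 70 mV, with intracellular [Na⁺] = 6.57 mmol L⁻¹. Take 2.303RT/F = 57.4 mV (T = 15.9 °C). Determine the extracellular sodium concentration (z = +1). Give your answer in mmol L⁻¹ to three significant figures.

Nernst: E = (57.4/1) · log₁₀([out]/[in]), so log₁₀([out]/[in]) = 70.0 × 1 / 57.4 = 1.2195.
[out]/[in] = 10^(1.2195) = 16.58.
[out] = 16.58 × 6.57 = 108.9 mmol L⁻¹.

109 mmol L⁻¹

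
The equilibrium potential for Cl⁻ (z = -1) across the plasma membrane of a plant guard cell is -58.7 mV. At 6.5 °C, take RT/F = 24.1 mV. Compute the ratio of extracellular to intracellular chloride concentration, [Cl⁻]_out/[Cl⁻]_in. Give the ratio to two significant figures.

11

ln([out]/[in]) = E·z/(24.1) = -58.7 × -1 / 24.1 = 2.4357
[out]/[in] = e^(2.4357) = 11.42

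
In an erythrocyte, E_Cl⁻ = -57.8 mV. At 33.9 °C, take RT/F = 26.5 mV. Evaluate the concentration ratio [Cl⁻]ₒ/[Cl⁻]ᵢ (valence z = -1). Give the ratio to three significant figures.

8.86

ln([out]/[in]) = E·z/(26.5) = -57.8 × -1 / 26.5 = 2.1811
[out]/[in] = e^(2.1811) = 8.856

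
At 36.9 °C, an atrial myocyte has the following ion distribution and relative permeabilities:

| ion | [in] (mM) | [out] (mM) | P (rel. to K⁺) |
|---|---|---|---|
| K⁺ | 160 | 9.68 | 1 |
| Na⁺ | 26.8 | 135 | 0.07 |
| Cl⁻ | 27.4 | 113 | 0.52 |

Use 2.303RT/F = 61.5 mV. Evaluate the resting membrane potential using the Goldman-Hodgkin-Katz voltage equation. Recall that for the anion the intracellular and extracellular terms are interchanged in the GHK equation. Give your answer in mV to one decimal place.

Vm = 61.5 · log₁₀[(Σ P·[cation]ₒ + Σ P·[anion]ᵢ) / (Σ P·[cation]ᵢ + Σ P·[anion]ₒ)]
Numerator = 1×9.68 + 0.07×135 + 0.52×27.4 = 33.38
Denominator = 1×160 + 0.07×26.8 + 0.52×113 = 220.6
Vm = 61.5 · log₁₀(0.15128) = 61.5 × (-0.8202) = -50.44 mV

-50.4 mV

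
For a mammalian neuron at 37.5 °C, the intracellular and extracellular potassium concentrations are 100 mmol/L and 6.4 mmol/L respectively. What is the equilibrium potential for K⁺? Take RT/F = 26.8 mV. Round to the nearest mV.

-74 mV

E = (26.8/z) · ln([K⁺]_out/[K⁺]_in) with z = +1.
= (26.8/1) · ln(6.4/100) = 26.80 · ln(0.064)
= 26.80 · (-2.7489) = -73.67 mV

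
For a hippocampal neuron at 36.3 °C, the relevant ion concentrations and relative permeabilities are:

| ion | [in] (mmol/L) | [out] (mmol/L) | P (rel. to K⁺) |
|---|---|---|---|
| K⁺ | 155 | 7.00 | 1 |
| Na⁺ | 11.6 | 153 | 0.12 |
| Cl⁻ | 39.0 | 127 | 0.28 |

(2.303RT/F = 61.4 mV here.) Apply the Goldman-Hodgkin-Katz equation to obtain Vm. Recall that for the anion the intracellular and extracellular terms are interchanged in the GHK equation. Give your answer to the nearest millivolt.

Vm = 61.4 · log₁₀[(Σ P·[cation]ₒ + Σ P·[anion]ᵢ) / (Σ P·[cation]ᵢ + Σ P·[anion]ₒ)]
Numerator = 1×7.00 + 0.12×153 + 0.28×39.0 = 36.28
Denominator = 1×155 + 0.12×11.6 + 0.28×127 = 192
Vm = 61.4 · log₁₀(0.18901) = 61.4 × (-0.7235) = -44.42 mV

-44 mV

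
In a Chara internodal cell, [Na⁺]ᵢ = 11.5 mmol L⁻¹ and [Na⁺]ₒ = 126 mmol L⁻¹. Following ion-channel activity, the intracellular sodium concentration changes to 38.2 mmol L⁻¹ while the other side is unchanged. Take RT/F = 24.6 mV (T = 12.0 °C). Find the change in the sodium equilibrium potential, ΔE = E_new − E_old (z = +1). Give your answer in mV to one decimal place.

E_old = (24.6/1)·ln(126/11.5) = 58.89 mV
E_new = (24.6/1)·ln(126/38.2) = 29.36 mV
ΔE = 29.36 − (58.89) = -29.53 mV

-29.5 mV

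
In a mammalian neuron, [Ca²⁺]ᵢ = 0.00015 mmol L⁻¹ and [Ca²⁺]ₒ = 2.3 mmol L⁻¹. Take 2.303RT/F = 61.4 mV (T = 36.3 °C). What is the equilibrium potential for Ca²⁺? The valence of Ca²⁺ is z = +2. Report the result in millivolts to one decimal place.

E = (61.4/z) · log₁₀([Ca²⁺]_out/[Ca²⁺]_in) with z = +2.
= (61.4/2) · log₁₀(2.3/0.00015) = 30.70 · log₁₀(1.533e+04)
= 30.70 · (4.1856) = 128.50 mV

128.5 mV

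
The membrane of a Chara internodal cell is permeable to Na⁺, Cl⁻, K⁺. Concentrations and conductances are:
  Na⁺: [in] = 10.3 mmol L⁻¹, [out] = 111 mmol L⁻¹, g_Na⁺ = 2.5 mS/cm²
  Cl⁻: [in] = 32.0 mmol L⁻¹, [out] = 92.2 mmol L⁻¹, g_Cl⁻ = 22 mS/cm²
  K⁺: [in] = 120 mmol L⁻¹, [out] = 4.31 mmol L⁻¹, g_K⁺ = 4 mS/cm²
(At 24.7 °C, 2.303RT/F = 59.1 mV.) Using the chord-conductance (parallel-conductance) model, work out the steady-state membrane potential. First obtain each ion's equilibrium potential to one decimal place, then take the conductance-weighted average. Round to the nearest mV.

E_Na⁺ = (59.1/1)·log₁₀(111/10.3) = 61.0 mV
E_Cl⁻ = (59.1/-1)·log₁₀(92.2/32.0) = -27.2 mV
E_K⁺ = (59.1/1)·log₁₀(4.31/120) = -85.4 mV
Vm = (Σ gᵢEᵢ)/(Σ gᵢ) = (2.5·61.0 + 22·-27.2 + 4·-85.4) / (2.5 + 22 + 4)
= -787.50 / 28.5 = -27.63 mV

-28 mV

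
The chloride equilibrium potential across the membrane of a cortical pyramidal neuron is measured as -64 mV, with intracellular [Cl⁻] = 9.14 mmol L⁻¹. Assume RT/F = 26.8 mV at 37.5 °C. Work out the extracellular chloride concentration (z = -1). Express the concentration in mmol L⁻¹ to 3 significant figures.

Nernst: E = (26.8/-1) · ln([out]/[in]), so ln([out]/[in]) = -64.0 × -1 / 26.8 = 2.3881.
[out]/[in] = e^(2.3881) = 10.89.
[out] = 10.89 × 9.14 = 99.56 mmol L⁻¹.

99.6 mmol L⁻¹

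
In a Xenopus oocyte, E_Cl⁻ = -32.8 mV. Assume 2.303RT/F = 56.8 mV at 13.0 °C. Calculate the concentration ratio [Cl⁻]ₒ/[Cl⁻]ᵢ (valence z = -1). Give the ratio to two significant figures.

3.8

log₁₀([out]/[in]) = E·z/(56.8) = -32.8 × -1 / 56.8 = 0.5775
[out]/[in] = 10^(0.5775) = 3.78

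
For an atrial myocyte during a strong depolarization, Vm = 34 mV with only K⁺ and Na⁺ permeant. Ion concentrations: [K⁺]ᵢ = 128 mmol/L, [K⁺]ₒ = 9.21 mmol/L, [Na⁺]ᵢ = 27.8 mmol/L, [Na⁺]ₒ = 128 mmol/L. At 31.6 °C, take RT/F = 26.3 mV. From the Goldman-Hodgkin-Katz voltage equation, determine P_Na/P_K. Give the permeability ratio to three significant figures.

Let α = P_Na/P_K. GHK: Vm = 26.3·ln[(Kₒ + α·Naₒ)/(Kᵢ + α·Naᵢ)].
e^(Vm/26.3) = e^(34.0/26.3) = 3.6429
So 3.6429·(Kᵢ + α·Naᵢ) = Kₒ + α·Naₒ → α = (3.6429·128.0 − 9.21) / (128.0 − 3.6429·27.8)
α = (466.3 − 9.21) / (128.0 − 101.3) = 457.1/26.73 = 17.1

17.1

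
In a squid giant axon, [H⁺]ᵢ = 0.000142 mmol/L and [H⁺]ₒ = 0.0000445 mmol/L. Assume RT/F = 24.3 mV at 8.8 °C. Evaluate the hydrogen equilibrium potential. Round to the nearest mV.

E = (24.3/z) · ln([H⁺]_out/[H⁺]_in) with z = +1.
= (24.3/1) · ln(0.0000445/0.000142) = 24.30 · ln(0.3134)
= 24.30 · (-1.1603) = -28.20 mV

-28 mV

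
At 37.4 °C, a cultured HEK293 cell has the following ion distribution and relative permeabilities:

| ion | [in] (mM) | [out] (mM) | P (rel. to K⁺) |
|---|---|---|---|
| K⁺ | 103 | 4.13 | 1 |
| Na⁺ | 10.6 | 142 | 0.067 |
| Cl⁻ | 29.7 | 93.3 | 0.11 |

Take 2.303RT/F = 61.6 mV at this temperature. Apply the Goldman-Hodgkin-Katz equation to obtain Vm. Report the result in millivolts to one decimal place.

-51.0 mV

Vm = 61.6 · log₁₀[(Σ P·[cation]ₒ + Σ P·[anion]ᵢ) / (Σ P·[cation]ᵢ + Σ P·[anion]ₒ)]
Numerator = 1×4.13 + 0.067×142 + 0.11×29.7 = 16.91
Denominator = 1×103 + 0.067×10.6 + 0.11×93.3 = 114
Vm = 61.6 · log₁₀(0.14838) = 61.6 × (-0.8286) = -51.04 mV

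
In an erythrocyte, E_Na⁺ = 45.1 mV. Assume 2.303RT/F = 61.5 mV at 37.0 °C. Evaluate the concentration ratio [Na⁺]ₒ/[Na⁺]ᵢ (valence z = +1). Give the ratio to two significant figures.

log₁₀([out]/[in]) = E·z/(61.5) = 45.1 × 1 / 61.5 = 0.7333
[out]/[in] = 10^(0.7333) = 5.412

5.4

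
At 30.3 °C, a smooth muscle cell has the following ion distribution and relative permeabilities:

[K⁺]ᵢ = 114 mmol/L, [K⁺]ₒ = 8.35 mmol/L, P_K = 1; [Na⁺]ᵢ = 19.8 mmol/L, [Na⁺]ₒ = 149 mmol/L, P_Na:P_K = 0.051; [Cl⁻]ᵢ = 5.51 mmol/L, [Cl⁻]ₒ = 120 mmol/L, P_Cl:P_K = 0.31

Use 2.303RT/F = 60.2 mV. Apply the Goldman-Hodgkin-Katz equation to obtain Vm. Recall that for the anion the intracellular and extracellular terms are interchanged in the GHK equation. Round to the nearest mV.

Vm = 60.2 · log₁₀[(Σ P·[cation]ₒ + Σ P·[anion]ᵢ) / (Σ P·[cation]ᵢ + Σ P·[anion]ₒ)]
Numerator = 1×8.35 + 0.051×149 + 0.31×5.51 = 17.66
Denominator = 1×114 + 0.051×19.8 + 0.31×120 = 152.2
Vm = 60.2 · log₁₀(0.11601) = 60.2 × (-0.9355) = -56.32 mV

-56 mV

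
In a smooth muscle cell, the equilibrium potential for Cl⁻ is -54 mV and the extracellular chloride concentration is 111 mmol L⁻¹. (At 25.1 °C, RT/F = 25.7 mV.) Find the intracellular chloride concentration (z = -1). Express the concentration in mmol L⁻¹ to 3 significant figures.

Nernst: E = (25.7/-1) · ln([out]/[in]), so ln([out]/[in]) = -54.0 × -1 / 25.7 = 2.1012.
[out]/[in] = e^(2.1012) = 8.176.
[in] = 111 / 8.176 = 13.58 mmol L⁻¹.

13.6 mmol L⁻¹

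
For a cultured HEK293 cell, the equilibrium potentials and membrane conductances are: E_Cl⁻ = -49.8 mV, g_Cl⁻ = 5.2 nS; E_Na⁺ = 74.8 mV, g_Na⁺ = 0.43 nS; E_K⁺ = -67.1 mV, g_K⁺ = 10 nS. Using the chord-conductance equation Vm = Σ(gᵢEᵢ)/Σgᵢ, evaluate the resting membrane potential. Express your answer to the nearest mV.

-57 mV

Σ gᵢEᵢ = 5.2·(-49.8) + 0.43·(74.8) + 10·(-67.1) = -897.80
Σ gᵢ = 5.2 + 0.43 + 10 = 15.63
Vm = -897.80 / 15.63 = -57.44 mV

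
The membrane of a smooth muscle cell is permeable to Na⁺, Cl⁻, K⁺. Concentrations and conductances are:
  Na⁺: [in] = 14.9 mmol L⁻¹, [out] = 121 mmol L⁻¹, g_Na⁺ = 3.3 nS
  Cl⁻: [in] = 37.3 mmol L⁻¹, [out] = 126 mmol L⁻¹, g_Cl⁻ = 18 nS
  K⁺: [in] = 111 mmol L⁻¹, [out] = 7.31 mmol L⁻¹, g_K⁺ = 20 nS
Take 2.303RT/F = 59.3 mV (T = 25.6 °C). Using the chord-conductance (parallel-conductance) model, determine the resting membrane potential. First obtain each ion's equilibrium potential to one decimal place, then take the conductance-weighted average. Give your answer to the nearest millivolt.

E_Na⁺ = (59.3/1)·log₁₀(121/14.9) = 53.9 mV
E_Cl⁻ = (59.3/-1)·log₁₀(126/37.3) = -31.3 mV
E_K⁺ = (59.3/1)·log₁₀(7.31/111) = -70.1 mV
Vm = (Σ gᵢEᵢ)/(Σ gᵢ) = (3.3·53.9 + 18·-31.3 + 20·-70.1) / (3.3 + 18 + 20)
= -1787.53 / 41.3 = -43.28 mV

-43 mV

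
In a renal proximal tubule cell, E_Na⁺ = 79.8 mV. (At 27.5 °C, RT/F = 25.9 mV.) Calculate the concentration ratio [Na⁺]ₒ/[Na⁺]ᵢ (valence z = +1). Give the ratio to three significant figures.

ln([out]/[in]) = E·z/(25.9) = 79.8 × 1 / 25.9 = 3.0811
[out]/[in] = e^(3.0811) = 21.78

21.8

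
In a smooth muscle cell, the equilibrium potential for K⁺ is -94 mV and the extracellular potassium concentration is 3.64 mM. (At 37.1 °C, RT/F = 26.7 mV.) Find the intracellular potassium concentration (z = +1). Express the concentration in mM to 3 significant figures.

123 mM

Nernst: E = (26.7/1) · ln([out]/[in]), so ln([out]/[in]) = -94.0 × 1 / 26.7 = -3.5206.
[out]/[in] = e^(-3.5206) = 0.02958.
[in] = 3.64 / 0.02958 = 123 mM.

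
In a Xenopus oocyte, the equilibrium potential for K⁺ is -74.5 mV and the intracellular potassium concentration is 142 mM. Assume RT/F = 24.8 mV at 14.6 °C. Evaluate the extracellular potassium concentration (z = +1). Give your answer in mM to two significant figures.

Nernst: E = (24.8/1) · ln([out]/[in]), so ln([out]/[in]) = -74.5 × 1 / 24.8 = -3.0040.
[out]/[in] = e^(-3.0040) = 0.04959.
[out] = 0.04959 × 142 = 7.041 mM.

7.0 mM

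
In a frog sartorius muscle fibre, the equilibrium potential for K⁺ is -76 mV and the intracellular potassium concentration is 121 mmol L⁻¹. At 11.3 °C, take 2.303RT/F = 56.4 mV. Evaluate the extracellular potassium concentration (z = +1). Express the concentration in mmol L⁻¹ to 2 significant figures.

Nernst: E = (56.4/1) · log₁₀([out]/[in]), so log₁₀([out]/[in]) = -76.0 × 1 / 56.4 = -1.3475.
[out]/[in] = 10^(-1.3475) = 0.04492.
[out] = 0.04492 × 121 = 5.436 mmol L⁻¹.

5.4 mmol L⁻¹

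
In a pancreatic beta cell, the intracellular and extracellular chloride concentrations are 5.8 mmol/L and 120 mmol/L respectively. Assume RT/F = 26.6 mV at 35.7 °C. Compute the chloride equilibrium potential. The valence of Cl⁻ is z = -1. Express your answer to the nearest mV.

E = (26.6/z) · ln([Cl⁻]_out/[Cl⁻]_in) with z = -1.
For an anion, dividing by z = -1 reverses the sign.
= (26.6/-1) · ln(120/5.8) = -26.60 · ln(20.69)
= -26.60 · (3.0296) = -80.59 mV

-81 mV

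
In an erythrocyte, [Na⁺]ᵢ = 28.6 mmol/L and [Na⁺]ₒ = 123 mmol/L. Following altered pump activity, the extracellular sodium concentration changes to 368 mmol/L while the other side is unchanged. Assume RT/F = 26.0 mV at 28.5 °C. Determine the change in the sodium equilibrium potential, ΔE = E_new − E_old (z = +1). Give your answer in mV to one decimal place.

E_old = (26.0/1)·ln(123/28.6) = 37.93 mV
E_new = (26.0/1)·ln(368/28.6) = 66.42 mV
ΔE = 66.42 − (37.93) = 28.49 mV

28.5 mV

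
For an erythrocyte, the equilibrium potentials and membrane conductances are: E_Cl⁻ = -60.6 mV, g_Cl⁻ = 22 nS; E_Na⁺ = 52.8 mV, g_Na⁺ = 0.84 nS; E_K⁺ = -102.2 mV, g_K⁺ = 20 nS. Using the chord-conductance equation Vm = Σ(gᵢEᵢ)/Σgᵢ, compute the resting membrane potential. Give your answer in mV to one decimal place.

-77.8 mV

Σ gᵢEᵢ = 22·(-60.6) + 0.84·(52.8) + 20·(-102.2) = -3332.85
Σ gᵢ = 22 + 0.84 + 20 = 42.84
Vm = -3332.85 / 42.84 = -77.80 mV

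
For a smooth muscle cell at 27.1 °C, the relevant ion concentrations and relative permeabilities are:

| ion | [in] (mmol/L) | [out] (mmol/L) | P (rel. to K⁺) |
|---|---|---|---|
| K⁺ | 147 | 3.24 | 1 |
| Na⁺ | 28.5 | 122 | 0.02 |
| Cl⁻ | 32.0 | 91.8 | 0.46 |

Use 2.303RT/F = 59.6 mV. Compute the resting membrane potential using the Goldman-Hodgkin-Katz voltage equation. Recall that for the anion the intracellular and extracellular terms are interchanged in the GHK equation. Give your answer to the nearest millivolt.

Vm = 59.6 · log₁₀[(Σ P·[cation]ₒ + Σ P·[anion]ᵢ) / (Σ P·[cation]ᵢ + Σ P·[anion]ₒ)]
Numerator = 1×3.24 + 0.02×122 + 0.46×32.0 = 20.4
Denominator = 1×147 + 0.02×28.5 + 0.46×91.8 = 189.8
Vm = 59.6 · log₁₀(0.10748) = 59.6 × (-0.9687) = -57.73 mV

-58 mV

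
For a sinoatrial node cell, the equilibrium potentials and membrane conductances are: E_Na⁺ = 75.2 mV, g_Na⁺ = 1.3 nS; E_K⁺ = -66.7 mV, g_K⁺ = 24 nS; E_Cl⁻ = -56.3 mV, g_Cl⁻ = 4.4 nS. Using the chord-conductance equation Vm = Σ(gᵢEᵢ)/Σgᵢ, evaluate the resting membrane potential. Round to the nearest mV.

Σ gᵢEᵢ = 1.3·(75.2) + 24·(-66.7) + 4.4·(-56.3) = -1750.76
Σ gᵢ = 1.3 + 24 + 4.4 = 29.7
Vm = -1750.76 / 29.7 = -58.95 mV

-59 mV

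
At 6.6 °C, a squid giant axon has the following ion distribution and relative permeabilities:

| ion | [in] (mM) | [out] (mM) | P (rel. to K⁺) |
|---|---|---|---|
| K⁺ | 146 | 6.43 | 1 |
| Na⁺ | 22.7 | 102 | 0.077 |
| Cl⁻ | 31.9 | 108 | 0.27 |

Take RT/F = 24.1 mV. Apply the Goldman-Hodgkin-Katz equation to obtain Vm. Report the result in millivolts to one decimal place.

Vm = 24.1 · ln[(Σ P·[cation]ₒ + Σ P·[anion]ᵢ) / (Σ P·[cation]ᵢ + Σ P·[anion]ₒ)]
Numerator = 1×6.43 + 0.077×102 + 0.27×31.9 = 22.9
Denominator = 1×146 + 0.077×22.7 + 0.27×108 = 176.9
Vm = 24.1 · ln(0.12943) = 24.1 × (-2.0446) = -49.28 mV

-49.3 mV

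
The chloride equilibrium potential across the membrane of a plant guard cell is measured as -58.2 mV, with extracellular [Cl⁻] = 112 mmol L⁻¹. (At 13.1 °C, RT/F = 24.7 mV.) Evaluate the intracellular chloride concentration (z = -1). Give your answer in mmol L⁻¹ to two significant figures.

Nernst: E = (24.7/-1) · ln([out]/[in]), so ln([out]/[in]) = -58.2 × -1 / 24.7 = 2.3563.
[out]/[in] = e^(2.3563) = 10.55.
[in] = 112 / 10.55 = 10.61 mmol L⁻¹.

11 mmol L⁻¹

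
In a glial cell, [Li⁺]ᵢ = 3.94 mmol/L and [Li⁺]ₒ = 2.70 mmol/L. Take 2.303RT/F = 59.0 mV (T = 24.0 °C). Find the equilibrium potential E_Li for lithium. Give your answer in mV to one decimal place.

E = (59.0/z) · log₁₀([Li⁺]_out/[Li⁺]_in) with z = +1.
= (59.0/1) · log₁₀(2.70/3.94) = 59.00 · log₁₀(0.6853)
= 59.00 · (-0.1641) = -9.68 mV

-9.7 mV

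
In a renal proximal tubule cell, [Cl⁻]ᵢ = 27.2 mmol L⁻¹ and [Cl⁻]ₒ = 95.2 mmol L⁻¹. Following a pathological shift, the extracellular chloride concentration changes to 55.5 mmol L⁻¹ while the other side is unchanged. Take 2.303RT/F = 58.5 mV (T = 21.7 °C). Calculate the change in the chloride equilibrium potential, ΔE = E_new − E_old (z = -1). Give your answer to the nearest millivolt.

14 mV

E_old = (58.5/-1)·log₁₀(95.2/27.2) = -31.83 mV
E_new = (58.5/-1)·log₁₀(55.5/27.2) = -18.12 mV
ΔE = -18.12 − (-31.83) = 13.71 mV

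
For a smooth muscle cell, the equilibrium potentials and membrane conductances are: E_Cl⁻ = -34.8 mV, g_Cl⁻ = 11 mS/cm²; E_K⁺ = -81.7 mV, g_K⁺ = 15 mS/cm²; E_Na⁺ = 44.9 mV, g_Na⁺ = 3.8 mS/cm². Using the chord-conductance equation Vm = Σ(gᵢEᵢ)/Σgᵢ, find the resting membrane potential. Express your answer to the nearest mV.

-48 mV

Σ gᵢEᵢ = 11·(-34.8) + 15·(-81.7) + 3.8·(44.9) = -1437.68
Σ gᵢ = 11 + 15 + 3.8 = 29.8
Vm = -1437.68 / 29.8 = -48.24 mV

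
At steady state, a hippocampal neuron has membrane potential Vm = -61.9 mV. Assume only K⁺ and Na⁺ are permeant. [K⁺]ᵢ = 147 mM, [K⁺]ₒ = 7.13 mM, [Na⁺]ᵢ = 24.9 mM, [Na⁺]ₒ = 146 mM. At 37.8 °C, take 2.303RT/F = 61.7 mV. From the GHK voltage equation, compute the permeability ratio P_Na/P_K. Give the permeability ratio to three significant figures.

0.0520

Let α = P_Na/P_K. GHK: Vm = 61.7·log₁₀[(Kₒ + α·Naₒ)/(Kᵢ + α·Naᵢ)].
10^(Vm/61.7) = 10^(-61.9/61.7) = 0.099256
So 0.099256·(Kᵢ + α·Naᵢ) = Kₒ + α·Naₒ → α = (0.099256·147.0 − 7.13) / (146.0 − 0.099256·24.9)
α = (14.59 − 7.13) / (146.0 − 2.471) = 7.461/143.5 = 0.05198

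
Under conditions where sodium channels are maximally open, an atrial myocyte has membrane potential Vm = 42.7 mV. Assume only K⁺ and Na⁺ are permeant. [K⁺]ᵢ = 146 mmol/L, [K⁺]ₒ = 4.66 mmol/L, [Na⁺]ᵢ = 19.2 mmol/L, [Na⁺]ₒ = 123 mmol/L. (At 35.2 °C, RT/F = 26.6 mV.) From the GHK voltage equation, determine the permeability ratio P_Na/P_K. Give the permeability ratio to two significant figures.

26

Let α = P_Na/P_K. GHK: Vm = 26.6·ln[(Kₒ + α·Naₒ)/(Kᵢ + α·Naᵢ)].
e^(Vm/26.6) = e^(42.7/26.6) = 4.9792
So 4.9792·(Kᵢ + α·Naᵢ) = Kₒ + α·Naₒ → α = (4.9792·146.0 − 4.66) / (123.0 − 4.9792·19.2)
α = (727 − 4.66) / (123.0 − 95.6) = 722.3/27.4 = 26.36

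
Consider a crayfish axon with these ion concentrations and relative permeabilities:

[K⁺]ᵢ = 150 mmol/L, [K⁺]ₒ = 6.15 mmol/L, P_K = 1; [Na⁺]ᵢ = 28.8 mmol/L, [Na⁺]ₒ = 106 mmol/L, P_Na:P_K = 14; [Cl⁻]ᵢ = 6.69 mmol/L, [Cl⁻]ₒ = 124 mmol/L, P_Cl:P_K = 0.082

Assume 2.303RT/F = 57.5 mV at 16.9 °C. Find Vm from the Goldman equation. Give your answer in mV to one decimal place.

Vm = 57.5 · log₁₀[(Σ P·[cation]ₒ + Σ P·[anion]ᵢ) / (Σ P·[cation]ᵢ + Σ P·[anion]ₒ)]
Numerator = 1×6.15 + 14×106 + 0.082×6.69 = 1491
Denominator = 1×150 + 14×28.8 + 0.082×124 = 563.4
Vm = 57.5 · log₁₀(2.646) = 57.5 × (0.4226) = 24.30 mV

24.3 mV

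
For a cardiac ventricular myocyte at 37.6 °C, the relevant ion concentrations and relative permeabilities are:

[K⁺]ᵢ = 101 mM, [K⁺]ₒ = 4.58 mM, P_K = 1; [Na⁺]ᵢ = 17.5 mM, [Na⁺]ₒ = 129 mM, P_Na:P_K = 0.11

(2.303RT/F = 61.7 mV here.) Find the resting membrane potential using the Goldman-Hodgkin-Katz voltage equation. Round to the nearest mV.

-46 mV

Vm = 61.7 · log₁₀[(Σ P·[cation]ₒ + Σ P·[anion]ᵢ) / (Σ P·[cation]ᵢ + Σ P·[anion]ₒ)]
Numerator = 1×4.58 + 0.11×129 = 18.77
Denominator = 1×101 + 0.11×17.5 = 102.9
Vm = 61.7 · log₁₀(0.18237) = 61.7 × (-0.7391) = -45.60 mV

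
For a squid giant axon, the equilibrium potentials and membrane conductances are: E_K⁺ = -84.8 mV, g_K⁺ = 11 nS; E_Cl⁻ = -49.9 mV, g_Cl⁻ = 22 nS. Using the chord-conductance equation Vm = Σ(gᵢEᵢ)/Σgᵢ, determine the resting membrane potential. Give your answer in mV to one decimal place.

Σ gᵢEᵢ = 11·(-84.8) + 22·(-49.9) = -2030.60
Σ gᵢ = 11 + 22 = 33
Vm = -2030.60 / 33 = -61.53 mV

-61.5 mV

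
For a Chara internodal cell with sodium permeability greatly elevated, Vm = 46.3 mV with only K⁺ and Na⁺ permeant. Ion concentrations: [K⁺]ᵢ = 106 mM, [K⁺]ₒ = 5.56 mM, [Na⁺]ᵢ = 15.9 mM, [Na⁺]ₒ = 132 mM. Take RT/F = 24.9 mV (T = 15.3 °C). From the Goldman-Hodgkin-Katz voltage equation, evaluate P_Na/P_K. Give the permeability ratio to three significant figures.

22.6

Let α = P_Na/P_K. GHK: Vm = 24.9·ln[(Kₒ + α·Naₒ)/(Kᵢ + α·Naᵢ)].
e^(Vm/24.9) = e^(46.3/24.9) = 6.4201
So 6.4201·(Kᵢ + α·Naᵢ) = Kₒ + α·Naₒ → α = (6.4201·106.0 − 5.56) / (132.0 − 6.4201·15.9)
α = (680.5 − 5.56) / (132.0 − 102.1) = 675/29.92 = 22.56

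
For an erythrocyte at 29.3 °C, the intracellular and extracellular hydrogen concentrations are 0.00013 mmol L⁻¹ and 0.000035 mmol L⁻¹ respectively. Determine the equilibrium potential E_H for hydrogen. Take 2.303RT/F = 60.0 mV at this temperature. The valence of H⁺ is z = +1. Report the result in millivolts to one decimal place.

E = (60.0/z) · log₁₀([H⁺]_out/[H⁺]_in) with z = +1.
= (60.0/1) · log₁₀(0.000035/0.00013) = 60.00 · log₁₀(0.2692)
= 60.00 · (-0.5699) = -34.19 mV

-34.2 mV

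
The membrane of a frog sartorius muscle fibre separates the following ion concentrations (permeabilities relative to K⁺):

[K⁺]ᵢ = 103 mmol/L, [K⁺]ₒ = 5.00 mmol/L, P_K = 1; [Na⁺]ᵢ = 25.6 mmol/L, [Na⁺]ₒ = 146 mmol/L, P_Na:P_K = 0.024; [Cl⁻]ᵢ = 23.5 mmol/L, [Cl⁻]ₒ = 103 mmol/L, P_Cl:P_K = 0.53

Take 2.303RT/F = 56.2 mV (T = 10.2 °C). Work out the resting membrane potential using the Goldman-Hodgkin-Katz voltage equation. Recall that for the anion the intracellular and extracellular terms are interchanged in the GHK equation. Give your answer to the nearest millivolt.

-49 mV

Vm = 56.2 · log₁₀[(Σ P·[cation]ₒ + Σ P·[anion]ᵢ) / (Σ P·[cation]ᵢ + Σ P·[anion]ₒ)]
Numerator = 1×5.00 + 0.024×146 + 0.53×23.5 = 20.96
Denominator = 1×103 + 0.024×25.6 + 0.53×103 = 158.2
Vm = 56.2 · log₁₀(0.13248) = 56.2 × (-0.8778) = -49.34 mV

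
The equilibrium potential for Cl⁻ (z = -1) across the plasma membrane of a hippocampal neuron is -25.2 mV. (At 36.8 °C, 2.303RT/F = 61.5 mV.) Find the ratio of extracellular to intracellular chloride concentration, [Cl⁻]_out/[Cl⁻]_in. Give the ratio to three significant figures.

2.57

log₁₀([out]/[in]) = E·z/(61.5) = -25.2 × -1 / 61.5 = 0.4098
[out]/[in] = 10^(0.4098) = 2.569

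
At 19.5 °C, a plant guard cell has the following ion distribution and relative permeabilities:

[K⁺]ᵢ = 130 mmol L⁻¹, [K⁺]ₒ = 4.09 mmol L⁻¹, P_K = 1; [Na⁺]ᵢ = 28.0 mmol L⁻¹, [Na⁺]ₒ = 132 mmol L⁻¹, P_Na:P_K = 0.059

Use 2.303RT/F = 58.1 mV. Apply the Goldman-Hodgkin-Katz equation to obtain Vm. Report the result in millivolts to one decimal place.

-60.7 mV

Vm = 58.1 · log₁₀[(Σ P·[cation]ₒ + Σ P·[anion]ᵢ) / (Σ P·[cation]ᵢ + Σ P·[anion]ₒ)]
Numerator = 1×4.09 + 0.059×132 = 11.88
Denominator = 1×130 + 0.059×28.0 = 131.7
Vm = 58.1 · log₁₀(0.090223) = 58.1 × (-1.0447) = -60.70 mV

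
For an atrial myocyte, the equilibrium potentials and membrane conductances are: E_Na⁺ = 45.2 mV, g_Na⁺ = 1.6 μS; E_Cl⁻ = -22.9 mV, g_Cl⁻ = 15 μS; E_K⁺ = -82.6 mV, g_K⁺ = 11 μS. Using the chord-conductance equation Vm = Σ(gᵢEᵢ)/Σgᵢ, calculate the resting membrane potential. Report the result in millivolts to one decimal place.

-42.7 mV

Σ gᵢEᵢ = 1.6·(45.2) + 15·(-22.9) + 11·(-82.6) = -1179.78
Σ gᵢ = 1.6 + 15 + 11 = 27.6
Vm = -1179.78 / 27.6 = -42.75 mV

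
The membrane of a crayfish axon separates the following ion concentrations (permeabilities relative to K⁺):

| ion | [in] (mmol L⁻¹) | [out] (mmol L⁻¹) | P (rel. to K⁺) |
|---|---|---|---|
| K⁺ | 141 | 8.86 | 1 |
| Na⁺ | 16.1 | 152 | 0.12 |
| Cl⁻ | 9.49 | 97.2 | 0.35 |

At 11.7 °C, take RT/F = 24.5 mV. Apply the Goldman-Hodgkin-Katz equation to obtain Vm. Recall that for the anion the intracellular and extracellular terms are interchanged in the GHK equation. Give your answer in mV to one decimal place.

Vm = 24.5 · ln[(Σ P·[cation]ₒ + Σ P·[anion]ᵢ) / (Σ P·[cation]ᵢ + Σ P·[anion]ₒ)]
Numerator = 1×8.86 + 0.12×152 + 0.35×9.49 = 30.42
Denominator = 1×141 + 0.12×16.1 + 0.35×97.2 = 177
Vm = 24.5 · ln(0.17192) = 24.5 × (-1.7607) = -43.14 mV

-43.1 mV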